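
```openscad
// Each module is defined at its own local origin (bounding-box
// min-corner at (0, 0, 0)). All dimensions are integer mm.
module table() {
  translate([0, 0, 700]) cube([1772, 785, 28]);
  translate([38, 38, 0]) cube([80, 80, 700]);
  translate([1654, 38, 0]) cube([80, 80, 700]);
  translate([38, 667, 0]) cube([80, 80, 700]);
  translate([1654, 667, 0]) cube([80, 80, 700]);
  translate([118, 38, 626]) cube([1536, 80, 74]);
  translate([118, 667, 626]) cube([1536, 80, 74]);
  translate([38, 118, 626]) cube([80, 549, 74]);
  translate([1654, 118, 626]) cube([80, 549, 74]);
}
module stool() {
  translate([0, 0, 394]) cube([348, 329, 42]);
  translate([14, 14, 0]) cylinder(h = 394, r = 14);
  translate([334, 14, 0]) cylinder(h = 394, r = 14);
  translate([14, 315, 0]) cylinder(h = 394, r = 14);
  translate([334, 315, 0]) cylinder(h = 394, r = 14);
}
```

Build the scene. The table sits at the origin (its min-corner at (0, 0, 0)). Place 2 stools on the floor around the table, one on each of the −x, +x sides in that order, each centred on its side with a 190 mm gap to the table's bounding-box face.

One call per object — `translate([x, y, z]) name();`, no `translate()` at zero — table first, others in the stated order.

table();
translate([-538, 228, 0]) stool();
translate([1962, 228, 0]) stool();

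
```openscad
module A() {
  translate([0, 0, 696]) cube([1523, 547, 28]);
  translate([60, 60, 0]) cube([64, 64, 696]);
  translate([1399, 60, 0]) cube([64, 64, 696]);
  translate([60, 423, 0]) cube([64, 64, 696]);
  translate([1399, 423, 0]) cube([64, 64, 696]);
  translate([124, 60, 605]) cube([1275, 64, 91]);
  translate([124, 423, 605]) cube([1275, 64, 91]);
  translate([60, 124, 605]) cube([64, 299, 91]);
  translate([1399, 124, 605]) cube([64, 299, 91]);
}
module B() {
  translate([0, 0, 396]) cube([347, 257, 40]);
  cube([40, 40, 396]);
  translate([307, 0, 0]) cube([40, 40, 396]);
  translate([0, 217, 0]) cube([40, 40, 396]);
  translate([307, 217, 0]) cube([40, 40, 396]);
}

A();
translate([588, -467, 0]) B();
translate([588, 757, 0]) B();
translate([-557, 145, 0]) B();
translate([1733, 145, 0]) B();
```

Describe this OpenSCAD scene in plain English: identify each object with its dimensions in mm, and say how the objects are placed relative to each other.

A is a table with a 1523×547 mm rectangular top, 28 mm thick, top surface at z = 724 mm, supported by four 64×64 mm square legs, each inset 60 mm from the nearest pair of top edges, running from the floor. Four apron rails, 64 mm thick and 91 mm tall, run between adjacent legs with their top edges flush with the underside of the top and their outer faces flush with the legs' outer faces.

B is a simple wooden stool: a rectangular seat 347 mm (x) by 257 mm (y), 40 mm thick, top face at z = 436 mm, on four square legs, each 40×40 mm in cross-section. The legs rest on z = 0, each flush with a corner of the seat.

Four stools sit around the table at the −y, +y, −x, +x sides.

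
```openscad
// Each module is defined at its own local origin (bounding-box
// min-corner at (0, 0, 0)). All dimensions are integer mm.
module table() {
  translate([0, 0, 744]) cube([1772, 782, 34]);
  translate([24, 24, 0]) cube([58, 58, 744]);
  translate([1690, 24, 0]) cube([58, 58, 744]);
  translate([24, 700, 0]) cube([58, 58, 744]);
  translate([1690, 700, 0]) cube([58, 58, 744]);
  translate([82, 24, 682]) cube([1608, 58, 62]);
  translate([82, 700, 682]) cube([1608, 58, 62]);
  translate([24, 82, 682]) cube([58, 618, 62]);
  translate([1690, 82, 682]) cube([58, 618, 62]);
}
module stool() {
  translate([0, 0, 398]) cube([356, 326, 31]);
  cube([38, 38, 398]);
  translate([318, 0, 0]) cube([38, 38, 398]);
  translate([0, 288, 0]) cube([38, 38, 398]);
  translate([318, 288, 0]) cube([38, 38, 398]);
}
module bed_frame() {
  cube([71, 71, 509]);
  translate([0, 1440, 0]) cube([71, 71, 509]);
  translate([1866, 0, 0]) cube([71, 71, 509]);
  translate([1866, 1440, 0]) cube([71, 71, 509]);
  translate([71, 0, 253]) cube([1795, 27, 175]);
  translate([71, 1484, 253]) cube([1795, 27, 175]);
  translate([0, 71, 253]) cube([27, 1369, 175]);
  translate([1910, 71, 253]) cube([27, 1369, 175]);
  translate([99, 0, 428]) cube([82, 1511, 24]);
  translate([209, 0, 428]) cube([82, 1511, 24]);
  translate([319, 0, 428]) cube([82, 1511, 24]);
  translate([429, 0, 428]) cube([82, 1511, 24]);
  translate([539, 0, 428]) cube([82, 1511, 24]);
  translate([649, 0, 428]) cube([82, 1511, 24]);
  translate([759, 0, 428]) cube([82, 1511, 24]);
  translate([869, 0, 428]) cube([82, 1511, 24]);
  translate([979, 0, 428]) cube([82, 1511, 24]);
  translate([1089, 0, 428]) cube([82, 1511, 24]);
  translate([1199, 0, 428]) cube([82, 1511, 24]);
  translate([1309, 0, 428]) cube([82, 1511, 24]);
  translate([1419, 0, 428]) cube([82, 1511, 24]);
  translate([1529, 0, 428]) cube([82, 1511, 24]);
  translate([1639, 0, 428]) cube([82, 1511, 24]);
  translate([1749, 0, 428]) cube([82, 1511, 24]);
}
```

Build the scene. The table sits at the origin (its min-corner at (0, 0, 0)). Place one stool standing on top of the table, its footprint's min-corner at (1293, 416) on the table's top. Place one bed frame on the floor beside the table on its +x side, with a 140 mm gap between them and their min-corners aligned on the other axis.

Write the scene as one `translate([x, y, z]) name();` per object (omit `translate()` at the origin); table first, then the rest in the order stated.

table();
translate([1293, 416, 778]) stool();
translate([1912, 0, 0]) bed_frame();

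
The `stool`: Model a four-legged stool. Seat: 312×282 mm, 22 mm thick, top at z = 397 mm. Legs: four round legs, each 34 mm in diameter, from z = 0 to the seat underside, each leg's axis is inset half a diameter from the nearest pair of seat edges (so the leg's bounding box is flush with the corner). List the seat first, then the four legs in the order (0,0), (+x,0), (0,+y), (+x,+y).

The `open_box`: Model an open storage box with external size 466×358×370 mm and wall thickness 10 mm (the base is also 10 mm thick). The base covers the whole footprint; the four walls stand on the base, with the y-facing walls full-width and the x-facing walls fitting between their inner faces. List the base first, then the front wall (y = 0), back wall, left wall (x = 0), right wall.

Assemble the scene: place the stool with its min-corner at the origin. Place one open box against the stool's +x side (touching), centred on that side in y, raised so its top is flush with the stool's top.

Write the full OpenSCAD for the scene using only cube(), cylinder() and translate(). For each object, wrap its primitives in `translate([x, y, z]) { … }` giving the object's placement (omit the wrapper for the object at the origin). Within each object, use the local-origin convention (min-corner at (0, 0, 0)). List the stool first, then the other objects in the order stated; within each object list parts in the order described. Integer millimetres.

translate([0, 0, 375]) cube([312, 282, 22]);
translate([17, 17, 0]) cylinder(h = 375, r = 17);
translate([295, 17, 0]) cylinder(h = 375, r = 17);
translate([17, 265, 0]) cylinder(h = 375, r = 17);
translate([295, 265, 0]) cylinder(h = 375, r = 17);
translate([312, -38, 27]) {
  cube([466, 358, 10]);
  translate([0, 0, 10]) cube([466, 10, 360]);
  translate([0, 348, 10]) cube([466, 10, 360]);
  translate([0, 10, 10]) cube([10, 338, 360]);
  translate([456, 10, 10]) cube([10, 338, 360]);
}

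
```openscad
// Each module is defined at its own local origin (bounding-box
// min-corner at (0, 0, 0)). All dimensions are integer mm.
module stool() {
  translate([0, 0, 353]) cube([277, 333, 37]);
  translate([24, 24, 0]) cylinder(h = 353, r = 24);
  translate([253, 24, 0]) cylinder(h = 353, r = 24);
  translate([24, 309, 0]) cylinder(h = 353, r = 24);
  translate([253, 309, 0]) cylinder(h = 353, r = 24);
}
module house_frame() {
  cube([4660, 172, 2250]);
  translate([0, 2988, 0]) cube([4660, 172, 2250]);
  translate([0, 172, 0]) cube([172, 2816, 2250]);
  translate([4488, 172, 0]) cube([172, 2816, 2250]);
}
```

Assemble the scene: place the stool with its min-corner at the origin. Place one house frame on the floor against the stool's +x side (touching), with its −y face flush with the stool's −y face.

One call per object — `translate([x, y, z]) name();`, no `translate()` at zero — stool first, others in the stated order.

stool();
translate([277, 0, 0]) house_frame();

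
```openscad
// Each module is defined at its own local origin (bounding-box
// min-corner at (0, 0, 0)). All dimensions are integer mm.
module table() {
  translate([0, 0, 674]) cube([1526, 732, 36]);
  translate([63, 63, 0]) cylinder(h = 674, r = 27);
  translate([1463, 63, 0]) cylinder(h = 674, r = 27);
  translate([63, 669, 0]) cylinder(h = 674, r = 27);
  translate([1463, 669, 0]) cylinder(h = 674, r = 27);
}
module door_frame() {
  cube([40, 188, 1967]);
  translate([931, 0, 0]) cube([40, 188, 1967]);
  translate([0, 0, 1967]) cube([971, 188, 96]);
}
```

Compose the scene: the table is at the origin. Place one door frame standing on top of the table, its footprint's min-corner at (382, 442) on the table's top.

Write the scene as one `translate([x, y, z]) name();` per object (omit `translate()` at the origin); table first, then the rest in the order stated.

table();
translate([382, 442, 710]) door_frame();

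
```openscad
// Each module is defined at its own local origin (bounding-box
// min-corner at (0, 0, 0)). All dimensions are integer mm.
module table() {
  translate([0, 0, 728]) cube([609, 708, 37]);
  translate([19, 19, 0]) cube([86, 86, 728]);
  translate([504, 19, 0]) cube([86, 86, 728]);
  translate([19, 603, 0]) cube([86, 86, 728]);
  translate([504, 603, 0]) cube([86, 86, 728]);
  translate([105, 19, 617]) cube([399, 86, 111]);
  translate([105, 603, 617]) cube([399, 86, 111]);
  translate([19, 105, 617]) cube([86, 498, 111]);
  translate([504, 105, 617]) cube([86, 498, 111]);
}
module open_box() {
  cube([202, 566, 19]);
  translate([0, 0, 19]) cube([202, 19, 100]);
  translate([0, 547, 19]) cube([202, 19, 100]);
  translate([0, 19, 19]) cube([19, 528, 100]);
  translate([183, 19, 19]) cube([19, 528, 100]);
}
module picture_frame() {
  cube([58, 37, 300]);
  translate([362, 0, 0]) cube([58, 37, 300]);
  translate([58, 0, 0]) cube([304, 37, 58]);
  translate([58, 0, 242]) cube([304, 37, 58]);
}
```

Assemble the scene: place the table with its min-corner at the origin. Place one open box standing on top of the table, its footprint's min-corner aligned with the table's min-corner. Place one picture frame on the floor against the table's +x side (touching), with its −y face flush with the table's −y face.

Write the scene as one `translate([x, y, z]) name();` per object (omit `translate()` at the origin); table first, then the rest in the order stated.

table();
translate([0, 0, 765]) open_box();
translate([609, 0, 0]) picture_frame();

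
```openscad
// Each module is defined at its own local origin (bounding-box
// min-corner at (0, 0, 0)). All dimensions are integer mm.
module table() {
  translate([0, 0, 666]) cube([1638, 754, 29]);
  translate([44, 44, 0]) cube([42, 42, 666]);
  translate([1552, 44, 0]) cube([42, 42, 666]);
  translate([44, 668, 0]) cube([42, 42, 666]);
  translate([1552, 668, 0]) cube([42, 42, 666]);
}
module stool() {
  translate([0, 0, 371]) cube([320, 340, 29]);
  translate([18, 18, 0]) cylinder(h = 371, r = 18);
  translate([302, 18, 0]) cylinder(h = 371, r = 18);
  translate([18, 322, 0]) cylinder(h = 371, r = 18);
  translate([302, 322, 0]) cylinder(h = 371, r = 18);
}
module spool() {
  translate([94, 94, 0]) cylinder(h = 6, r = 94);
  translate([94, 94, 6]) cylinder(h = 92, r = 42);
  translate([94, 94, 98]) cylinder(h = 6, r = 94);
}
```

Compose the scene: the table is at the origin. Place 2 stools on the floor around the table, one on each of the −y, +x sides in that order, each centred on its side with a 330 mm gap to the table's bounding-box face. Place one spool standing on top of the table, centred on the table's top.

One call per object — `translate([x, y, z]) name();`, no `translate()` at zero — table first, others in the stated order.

table();
translate([659, -670, 0]) stool();
translate([1968, 207, 0]) stool();
translate([725, 283, 695]) spool();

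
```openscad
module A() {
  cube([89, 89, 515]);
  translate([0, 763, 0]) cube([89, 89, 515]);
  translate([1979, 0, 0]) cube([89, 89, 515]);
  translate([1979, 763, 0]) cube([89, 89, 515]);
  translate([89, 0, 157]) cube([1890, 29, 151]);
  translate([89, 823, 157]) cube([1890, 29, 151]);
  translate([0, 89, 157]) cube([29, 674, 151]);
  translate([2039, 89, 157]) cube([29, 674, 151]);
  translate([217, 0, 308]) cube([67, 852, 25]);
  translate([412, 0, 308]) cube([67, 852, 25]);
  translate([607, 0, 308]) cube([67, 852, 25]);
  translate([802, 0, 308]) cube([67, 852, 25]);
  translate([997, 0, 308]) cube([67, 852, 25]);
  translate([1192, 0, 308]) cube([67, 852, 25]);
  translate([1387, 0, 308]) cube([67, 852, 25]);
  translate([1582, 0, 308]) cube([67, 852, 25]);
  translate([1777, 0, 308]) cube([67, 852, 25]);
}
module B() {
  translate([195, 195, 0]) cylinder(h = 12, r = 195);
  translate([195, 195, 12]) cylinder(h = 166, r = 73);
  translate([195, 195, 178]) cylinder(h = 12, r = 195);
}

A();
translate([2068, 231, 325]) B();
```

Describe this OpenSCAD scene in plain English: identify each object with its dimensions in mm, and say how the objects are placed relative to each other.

A is a bed frame 2068 mm long (x) by 852 mm wide (y). Four 89×89 mm corner posts, 515 mm tall, at the corners of the footprint. Four rails of 29 mm thickness and 151 mm height run between adjacent posts with their undersides at z = 157 mm, their outer faces flush with the outside of the frame (the two x-running rails run between the posts' inner faces; the two y-running rails run between the posts' inner faces). 9 slats, each 67 mm wide (x) and 25 mm thick, lie across the top of the two x-running rails, running the full 852 mm width of the frame in y; the slats are evenly spaced along x between the inner faces of the end posts with equal gaps (rounded down to the nearest mm) at the −x end and between each pair — any rounding remainder accumulates at the +x end.

B is a spool: two coaxial disc flanges of radius 195 mm and thickness 12 mm, joined by a core cylinder of radius 73 mm and height 166 mm. The lower flange rests on z = 0 and the three cylinders share a vertical axis.

The spool is beside the bed frame with their tops flush at z = 515.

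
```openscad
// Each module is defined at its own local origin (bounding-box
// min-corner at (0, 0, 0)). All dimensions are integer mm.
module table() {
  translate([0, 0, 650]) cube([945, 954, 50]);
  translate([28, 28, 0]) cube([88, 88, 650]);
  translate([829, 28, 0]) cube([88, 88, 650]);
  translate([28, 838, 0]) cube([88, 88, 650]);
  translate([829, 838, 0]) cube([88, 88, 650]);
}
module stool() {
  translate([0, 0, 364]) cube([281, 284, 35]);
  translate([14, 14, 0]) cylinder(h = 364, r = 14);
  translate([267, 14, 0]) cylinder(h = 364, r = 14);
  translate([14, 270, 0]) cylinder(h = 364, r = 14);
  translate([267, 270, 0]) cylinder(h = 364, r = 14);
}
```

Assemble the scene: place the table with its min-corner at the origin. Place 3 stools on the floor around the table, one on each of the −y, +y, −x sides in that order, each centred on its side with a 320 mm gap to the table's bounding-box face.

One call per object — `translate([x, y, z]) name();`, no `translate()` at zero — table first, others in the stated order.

table();
translate([332, -604, 0]) stool();
translate([332, 1274, 0]) stool();
translate([-601, 335, 0]) stool();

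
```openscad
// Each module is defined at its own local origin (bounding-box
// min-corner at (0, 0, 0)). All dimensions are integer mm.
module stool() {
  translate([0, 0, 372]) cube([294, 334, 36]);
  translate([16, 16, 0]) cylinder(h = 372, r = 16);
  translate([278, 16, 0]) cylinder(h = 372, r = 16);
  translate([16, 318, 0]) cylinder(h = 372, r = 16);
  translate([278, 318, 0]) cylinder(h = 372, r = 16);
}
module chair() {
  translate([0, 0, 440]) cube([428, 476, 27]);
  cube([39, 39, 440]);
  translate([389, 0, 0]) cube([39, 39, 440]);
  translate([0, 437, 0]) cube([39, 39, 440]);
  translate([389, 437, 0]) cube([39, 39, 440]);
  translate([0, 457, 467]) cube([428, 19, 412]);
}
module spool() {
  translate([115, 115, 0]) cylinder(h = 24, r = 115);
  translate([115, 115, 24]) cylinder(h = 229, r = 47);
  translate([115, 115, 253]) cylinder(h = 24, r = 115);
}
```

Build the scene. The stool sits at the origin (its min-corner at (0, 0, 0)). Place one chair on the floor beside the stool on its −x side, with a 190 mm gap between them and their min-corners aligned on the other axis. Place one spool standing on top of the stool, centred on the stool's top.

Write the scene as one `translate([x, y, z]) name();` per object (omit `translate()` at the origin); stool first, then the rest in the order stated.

stool();
translate([-618, 0, 0]) chair();
translate([32, 52, 408]) spool();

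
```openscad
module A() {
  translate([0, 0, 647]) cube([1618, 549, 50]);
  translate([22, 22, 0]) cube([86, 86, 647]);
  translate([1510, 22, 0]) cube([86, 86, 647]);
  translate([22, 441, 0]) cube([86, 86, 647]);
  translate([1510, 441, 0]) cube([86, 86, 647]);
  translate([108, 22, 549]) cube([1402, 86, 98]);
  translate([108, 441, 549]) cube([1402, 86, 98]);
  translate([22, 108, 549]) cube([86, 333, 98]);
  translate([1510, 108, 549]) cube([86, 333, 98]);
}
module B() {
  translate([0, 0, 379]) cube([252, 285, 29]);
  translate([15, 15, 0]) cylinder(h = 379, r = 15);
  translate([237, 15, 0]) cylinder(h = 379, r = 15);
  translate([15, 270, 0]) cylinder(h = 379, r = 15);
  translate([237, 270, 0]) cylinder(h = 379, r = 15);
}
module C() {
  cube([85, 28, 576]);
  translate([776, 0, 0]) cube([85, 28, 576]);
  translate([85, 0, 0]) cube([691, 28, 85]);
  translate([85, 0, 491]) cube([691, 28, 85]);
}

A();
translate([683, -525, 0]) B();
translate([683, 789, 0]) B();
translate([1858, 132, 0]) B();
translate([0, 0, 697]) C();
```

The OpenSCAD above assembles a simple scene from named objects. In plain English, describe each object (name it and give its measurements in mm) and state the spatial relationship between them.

A is a rectangular dining table. The top is 1618×549×50 mm with its upper surface at z = 697 mm. It stands on four 86×86 mm square legs, each inset 22 mm from the nearest pair of top edges, running from the floor to the underside of the top. Four apron rails, 86 mm thick and 98 mm tall, run between adjacent legs with their top edges flush with the underside of the top and their outer faces flush with the legs' outer faces.

B is a simple wooden stool: a rectangular seat 252 mm (x) by 285 mm (y), 29 mm thick, top face at z = 408 mm, on four round legs, each 30 mm in diameter. The legs rest on z = 0, each leg's axis is inset half a diameter from the nearest pair of seat edges (so the leg's bounding box is flush with the corner).

C is a rectangular picture frame lying in the x–z plane (depth along y). The opening is 691 mm wide (x) by 406 mm tall (z), surrounded by a border 85 mm wide on all four sides. The frame is 28 mm deep and is made of two full-height vertical stiles with two horizontal rails fitted between them.

Three stools sit around the table at the −y, +y, +x sides. The picture frame is on top of the table.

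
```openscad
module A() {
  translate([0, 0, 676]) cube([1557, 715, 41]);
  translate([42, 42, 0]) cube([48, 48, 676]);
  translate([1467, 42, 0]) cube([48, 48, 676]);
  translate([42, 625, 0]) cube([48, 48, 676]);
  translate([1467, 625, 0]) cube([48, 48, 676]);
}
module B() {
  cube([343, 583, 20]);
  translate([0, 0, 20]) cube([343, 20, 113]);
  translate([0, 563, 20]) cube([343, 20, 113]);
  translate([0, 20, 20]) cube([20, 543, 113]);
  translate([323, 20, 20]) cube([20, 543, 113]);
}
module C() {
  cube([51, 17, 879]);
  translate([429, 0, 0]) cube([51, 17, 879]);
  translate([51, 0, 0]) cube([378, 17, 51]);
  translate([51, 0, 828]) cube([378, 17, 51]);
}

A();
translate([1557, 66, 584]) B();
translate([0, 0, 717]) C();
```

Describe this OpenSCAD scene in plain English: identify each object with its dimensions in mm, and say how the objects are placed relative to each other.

A is a table with a 1557×715 mm rectangular top, 41 mm thick, top surface at z = 717 mm, supported by four 48×48 mm square legs, each inset 42 mm from the nearest pair of top edges, running from the floor.

B is an open storage box with external size 343×583×133 mm and wall thickness 20 mm (the base is also 20 mm thick). The base covers the whole footprint; the four walls stand on the base, with the y-facing walls full-width and the x-facing walls fitting between their inner faces.

C is a picture frame with a 378×777 mm rectangular opening (x by z) and a uniform 51 mm border on every side. Frame depth is 17 mm along y. It is built from two vertical stiles running the full outside height and two horizontal rails spanning the gap between the stiles.

The open box is beside the table with their tops flush at z = 717. The picture frame is on top of the table.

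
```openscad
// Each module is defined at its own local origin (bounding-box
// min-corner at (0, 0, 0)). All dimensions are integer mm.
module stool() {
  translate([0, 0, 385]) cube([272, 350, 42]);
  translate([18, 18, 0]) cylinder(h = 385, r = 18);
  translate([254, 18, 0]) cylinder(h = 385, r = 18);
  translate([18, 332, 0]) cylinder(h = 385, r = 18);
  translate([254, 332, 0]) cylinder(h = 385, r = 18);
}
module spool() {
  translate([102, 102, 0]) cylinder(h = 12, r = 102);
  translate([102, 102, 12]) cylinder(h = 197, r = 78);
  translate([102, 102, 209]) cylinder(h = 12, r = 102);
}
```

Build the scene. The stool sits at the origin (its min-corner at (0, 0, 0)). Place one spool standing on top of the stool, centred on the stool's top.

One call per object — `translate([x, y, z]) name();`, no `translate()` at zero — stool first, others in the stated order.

stool();
translate([34, 73, 427]) spool();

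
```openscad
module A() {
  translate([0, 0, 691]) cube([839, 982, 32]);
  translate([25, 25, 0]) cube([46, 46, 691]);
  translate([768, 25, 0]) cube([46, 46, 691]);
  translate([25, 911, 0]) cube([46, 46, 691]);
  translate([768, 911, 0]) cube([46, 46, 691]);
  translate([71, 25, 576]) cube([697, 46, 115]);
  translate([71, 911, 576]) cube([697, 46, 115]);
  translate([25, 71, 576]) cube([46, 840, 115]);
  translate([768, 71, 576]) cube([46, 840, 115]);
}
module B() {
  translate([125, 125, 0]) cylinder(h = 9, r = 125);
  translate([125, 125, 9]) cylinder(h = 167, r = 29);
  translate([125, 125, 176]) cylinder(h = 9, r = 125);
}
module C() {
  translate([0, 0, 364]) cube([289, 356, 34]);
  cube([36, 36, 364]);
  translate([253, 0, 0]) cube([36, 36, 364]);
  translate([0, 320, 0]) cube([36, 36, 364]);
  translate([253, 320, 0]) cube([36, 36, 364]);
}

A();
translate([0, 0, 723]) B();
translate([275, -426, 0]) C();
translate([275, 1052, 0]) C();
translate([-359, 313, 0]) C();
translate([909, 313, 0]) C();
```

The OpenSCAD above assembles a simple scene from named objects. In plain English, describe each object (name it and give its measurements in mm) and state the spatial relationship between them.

A is a table with a 839×982 mm rectangular top, 32 mm thick, top surface at z = 723 mm, supported by four 46×46 mm square legs, each inset 25 mm from the nearest pair of top edges, running from the floor. Four apron rails, 46 mm thick and 115 mm tall, run between adjacent legs with their top edges flush with the underside of the top and their outer faces flush with the legs' outer faces.

B is a spool: two coaxial disc flanges of radius 125 mm and thickness 9 mm, joined by a core cylinder of radius 29 mm and height 167 mm. The lower flange rests on z = 0 and the three cylinders share a vertical axis.

C is a four-legged stool. The seat is 289×356 mm, 34 mm thick, top at z = 398 mm. It stands on four square legs, each 36×36 mm in cross-section, from z = 0 to the seat underside, each flush with a corner of the seat.

The spool is on top of the table. Four stools sit around the table at the −y, +y, −x, +x sides.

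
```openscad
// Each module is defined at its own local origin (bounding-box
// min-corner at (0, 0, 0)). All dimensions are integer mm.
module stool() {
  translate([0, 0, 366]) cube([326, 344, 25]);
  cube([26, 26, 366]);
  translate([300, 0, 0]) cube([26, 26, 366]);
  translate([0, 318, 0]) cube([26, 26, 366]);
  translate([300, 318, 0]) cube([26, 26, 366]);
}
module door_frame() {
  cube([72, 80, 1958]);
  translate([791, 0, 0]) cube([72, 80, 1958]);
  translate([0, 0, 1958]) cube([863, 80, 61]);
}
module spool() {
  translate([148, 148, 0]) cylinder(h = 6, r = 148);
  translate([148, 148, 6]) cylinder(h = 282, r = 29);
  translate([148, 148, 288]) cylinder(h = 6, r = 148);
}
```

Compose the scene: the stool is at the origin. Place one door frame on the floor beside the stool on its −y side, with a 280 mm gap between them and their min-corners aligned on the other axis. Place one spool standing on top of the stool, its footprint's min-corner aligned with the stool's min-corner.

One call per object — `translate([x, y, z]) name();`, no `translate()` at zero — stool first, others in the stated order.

stool();
translate([0, -360, 0]) door_frame();
translate([0, 0, 391]) spool();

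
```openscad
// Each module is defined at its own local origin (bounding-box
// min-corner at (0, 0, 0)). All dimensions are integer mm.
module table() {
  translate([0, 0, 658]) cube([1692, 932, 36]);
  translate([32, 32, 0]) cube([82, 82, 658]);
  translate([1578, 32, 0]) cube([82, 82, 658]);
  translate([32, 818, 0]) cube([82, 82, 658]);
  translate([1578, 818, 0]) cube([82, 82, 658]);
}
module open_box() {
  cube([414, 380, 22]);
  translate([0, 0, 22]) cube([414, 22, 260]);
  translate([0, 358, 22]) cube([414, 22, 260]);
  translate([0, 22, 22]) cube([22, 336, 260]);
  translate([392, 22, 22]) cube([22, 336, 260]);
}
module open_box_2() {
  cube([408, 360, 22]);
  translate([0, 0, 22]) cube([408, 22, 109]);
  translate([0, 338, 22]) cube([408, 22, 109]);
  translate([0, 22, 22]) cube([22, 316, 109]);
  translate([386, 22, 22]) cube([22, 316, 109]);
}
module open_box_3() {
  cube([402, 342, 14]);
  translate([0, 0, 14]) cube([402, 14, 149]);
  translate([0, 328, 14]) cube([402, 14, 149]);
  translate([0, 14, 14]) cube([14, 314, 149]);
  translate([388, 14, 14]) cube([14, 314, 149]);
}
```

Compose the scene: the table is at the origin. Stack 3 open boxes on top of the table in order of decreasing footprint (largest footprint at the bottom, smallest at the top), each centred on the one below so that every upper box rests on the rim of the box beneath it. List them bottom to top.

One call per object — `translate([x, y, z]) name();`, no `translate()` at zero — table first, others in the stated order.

table();
translate([639, 276, 694]) open_box();
translate([642, 286, 976]) open_box_2();
translate([645, 295, 1107]) open_box_3();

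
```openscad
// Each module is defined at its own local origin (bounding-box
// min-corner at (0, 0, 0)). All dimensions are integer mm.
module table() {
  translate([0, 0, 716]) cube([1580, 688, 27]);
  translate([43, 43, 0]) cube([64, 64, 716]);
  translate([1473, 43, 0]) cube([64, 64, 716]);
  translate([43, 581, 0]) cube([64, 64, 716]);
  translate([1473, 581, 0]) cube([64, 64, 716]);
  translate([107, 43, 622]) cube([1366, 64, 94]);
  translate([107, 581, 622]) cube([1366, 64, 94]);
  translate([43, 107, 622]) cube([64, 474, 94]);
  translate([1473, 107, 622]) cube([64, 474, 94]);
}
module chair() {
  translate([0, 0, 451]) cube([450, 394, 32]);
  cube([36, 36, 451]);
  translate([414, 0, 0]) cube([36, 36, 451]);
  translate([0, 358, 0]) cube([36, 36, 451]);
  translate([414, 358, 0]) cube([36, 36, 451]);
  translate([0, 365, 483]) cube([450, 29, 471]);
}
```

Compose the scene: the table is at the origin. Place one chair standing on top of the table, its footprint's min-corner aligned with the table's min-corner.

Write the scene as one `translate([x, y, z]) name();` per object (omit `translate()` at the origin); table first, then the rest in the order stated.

table();
translate([0, 0, 743]) chair();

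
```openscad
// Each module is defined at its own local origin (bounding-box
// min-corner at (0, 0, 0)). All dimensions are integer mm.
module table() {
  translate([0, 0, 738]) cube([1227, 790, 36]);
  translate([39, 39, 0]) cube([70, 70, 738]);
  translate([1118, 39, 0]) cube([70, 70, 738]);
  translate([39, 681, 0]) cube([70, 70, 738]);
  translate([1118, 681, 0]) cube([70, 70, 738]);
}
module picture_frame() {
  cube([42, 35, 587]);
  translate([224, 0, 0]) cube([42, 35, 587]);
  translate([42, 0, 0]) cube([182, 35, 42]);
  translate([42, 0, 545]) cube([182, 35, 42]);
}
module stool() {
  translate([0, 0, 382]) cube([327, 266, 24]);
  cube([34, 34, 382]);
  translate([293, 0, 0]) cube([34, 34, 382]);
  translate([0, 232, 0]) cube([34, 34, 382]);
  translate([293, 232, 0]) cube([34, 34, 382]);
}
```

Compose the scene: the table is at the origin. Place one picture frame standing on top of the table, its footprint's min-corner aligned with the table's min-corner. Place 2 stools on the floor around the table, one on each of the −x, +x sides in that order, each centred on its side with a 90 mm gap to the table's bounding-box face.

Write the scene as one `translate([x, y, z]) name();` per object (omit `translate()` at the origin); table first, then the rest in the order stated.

table();
translate([0, 0, 774]) picture_frame();
translate([-417, 262, 0]) stool();
translate([1317, 262, 0]) stool();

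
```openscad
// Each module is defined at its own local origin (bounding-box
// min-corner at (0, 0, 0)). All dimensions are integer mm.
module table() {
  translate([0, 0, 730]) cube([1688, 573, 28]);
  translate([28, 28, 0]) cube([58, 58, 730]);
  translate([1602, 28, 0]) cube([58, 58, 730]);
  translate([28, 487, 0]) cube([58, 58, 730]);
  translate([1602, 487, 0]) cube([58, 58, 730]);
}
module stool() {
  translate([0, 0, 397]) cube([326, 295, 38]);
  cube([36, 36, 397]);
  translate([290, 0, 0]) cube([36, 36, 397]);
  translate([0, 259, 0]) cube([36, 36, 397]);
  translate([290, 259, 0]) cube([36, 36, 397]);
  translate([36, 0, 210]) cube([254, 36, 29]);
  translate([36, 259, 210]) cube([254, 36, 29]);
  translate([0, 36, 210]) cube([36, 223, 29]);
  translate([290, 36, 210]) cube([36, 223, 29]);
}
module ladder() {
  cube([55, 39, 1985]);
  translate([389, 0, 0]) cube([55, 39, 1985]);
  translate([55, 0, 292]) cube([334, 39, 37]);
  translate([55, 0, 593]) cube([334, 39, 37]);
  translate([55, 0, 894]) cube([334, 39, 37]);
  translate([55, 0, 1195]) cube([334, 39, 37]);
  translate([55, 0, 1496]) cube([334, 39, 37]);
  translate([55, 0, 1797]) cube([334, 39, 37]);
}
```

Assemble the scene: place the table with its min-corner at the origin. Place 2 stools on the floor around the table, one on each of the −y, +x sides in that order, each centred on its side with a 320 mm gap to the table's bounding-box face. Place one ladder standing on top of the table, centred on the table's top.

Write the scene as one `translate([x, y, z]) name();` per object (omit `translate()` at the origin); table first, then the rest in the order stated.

table();
translate([681, -615, 0]) stool();
translate([2008, 139, 0]) stool();
translate([622, 267, 758]) ladder();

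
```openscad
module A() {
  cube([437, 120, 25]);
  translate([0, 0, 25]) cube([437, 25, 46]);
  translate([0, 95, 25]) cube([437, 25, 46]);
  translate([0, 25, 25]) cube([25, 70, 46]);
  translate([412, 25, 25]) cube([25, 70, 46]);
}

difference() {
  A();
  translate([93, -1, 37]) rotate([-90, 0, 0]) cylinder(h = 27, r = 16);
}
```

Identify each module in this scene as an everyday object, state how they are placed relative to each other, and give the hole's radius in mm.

A is an open box. The open box has a circular hole through its front wall. The hole's radius is 16 mm.

The subtracted cylinder has r = 16 mm.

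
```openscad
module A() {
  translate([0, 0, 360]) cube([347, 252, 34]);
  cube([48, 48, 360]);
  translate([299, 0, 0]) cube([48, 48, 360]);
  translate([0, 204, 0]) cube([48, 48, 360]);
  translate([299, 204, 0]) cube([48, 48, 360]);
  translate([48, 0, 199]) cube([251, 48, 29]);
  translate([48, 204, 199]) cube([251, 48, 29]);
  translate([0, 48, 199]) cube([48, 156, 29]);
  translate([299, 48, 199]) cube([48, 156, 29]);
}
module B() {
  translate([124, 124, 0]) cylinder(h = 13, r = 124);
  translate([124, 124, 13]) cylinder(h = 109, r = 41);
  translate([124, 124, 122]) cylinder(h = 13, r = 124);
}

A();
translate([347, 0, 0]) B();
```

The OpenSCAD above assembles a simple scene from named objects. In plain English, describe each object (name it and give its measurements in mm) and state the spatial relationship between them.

A is a simple wooden stool: a rectangular seat 347 mm (x) by 252 mm (y), 34 mm thick, top face at z = 394 mm, on four square legs, each 48×48 mm in cross-section. The legs rest on z = 0, each flush with a corner of the seat. Four stretchers, 48 mm wide and 29 mm tall, connect adjacent legs with their undersides at z = 199 mm, each running between the inner faces of the legs it joins and aligned with the legs' outer faces on the other axis.

B is a spool: two coaxial disc flanges of radius 124 mm and thickness 13 mm, joined by a core cylinder of radius 41 mm and height 109 mm. The lower flange rests on z = 0 and the three cylinders share a vertical axis.

The spool is against the stool's +x side, with their −y faces flush.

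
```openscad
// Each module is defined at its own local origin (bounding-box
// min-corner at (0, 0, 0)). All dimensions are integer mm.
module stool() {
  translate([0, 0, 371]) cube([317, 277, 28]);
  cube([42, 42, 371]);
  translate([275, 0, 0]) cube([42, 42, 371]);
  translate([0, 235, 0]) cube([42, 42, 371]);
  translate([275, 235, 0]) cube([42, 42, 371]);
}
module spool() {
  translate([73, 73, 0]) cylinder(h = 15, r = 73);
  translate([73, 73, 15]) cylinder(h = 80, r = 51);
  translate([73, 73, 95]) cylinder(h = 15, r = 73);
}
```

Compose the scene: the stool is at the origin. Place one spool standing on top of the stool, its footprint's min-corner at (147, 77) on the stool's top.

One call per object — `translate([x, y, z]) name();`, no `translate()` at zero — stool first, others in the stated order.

stool();
translate([147, 77, 399]) spool();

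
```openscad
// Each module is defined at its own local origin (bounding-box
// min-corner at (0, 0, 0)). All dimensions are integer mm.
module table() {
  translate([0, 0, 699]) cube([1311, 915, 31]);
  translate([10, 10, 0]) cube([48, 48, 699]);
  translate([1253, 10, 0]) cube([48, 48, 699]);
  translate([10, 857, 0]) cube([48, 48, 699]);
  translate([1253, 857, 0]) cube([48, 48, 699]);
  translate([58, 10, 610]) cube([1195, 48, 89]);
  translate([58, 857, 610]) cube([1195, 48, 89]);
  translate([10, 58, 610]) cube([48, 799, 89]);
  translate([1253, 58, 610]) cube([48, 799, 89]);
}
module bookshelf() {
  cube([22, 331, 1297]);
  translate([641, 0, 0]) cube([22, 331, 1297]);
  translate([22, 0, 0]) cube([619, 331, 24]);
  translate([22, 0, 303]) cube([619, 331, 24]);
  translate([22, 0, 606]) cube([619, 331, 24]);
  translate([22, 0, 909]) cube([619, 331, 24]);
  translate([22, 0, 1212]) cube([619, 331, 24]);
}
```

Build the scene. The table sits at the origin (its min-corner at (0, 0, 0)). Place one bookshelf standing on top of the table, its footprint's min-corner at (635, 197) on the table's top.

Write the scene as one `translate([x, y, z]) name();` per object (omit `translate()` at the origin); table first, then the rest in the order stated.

table();
translate([635, 197, 730]) bookshelf();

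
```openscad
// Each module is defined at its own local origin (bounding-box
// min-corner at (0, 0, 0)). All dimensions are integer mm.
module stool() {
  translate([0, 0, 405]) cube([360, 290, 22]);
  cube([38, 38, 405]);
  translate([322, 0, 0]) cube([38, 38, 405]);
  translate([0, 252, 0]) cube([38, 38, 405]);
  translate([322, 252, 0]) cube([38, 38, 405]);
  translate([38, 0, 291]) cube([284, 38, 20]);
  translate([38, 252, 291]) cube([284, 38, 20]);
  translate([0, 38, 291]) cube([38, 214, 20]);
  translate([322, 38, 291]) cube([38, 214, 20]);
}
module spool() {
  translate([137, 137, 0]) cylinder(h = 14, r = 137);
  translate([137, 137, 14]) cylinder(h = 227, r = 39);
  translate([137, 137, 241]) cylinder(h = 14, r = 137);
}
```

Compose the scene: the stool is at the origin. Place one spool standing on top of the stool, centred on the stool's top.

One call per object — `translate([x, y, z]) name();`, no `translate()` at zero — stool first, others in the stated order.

stool();
translate([43, 8, 427]) spool();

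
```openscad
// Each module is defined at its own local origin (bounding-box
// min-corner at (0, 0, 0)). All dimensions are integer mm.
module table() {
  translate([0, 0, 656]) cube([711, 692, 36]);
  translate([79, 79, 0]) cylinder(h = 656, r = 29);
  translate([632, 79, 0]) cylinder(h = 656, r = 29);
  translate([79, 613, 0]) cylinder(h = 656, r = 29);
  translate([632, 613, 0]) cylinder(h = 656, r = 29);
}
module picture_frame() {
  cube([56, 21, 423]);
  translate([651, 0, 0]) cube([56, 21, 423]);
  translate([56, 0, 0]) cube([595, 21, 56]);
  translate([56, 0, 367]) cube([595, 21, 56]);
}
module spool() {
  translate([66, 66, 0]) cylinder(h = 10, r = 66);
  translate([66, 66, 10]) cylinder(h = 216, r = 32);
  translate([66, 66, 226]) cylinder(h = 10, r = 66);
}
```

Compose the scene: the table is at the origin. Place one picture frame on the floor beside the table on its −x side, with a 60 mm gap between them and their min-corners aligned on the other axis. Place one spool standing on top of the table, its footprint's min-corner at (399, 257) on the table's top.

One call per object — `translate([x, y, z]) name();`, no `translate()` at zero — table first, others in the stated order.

table();
translate([-767, 0, 0]) picture_frame();
translate([399, 257, 692]) spool();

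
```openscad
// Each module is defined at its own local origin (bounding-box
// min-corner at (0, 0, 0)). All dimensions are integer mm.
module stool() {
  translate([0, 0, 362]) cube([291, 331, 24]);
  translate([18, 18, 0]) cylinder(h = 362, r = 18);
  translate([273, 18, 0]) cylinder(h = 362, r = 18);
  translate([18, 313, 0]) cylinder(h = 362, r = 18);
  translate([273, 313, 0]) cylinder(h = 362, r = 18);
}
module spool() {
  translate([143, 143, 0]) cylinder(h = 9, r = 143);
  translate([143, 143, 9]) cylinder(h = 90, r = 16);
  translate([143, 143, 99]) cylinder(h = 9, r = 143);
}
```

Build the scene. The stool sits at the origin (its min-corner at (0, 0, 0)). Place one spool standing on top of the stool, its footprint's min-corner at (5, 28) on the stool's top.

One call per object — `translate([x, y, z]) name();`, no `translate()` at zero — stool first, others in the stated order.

stool();
translate([5, 28, 386]) spool();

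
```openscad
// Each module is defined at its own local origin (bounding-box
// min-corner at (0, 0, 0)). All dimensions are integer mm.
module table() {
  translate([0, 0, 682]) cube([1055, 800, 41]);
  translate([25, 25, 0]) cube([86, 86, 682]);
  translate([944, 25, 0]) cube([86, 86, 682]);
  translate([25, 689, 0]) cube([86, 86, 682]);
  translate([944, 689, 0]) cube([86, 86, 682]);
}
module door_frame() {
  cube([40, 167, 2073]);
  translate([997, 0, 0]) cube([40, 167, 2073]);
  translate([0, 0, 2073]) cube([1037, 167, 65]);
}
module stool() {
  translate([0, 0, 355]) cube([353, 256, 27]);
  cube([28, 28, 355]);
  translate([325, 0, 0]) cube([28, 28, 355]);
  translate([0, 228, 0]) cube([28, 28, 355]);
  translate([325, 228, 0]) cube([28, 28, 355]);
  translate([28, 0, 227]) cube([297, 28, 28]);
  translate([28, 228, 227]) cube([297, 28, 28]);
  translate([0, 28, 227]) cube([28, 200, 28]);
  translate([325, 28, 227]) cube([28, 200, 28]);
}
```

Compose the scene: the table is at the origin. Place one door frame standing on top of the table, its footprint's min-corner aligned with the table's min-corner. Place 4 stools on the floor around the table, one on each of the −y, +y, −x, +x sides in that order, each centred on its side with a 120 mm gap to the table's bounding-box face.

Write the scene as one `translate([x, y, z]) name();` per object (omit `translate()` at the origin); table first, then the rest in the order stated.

table();
translate([0, 0, 723]) door_frame();
translate([351, -376, 0]) stool();
translate([351, 920, 0]) stool();
translate([-473, 272, 0]) stool();
translate([1175, 272, 0]) stool();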